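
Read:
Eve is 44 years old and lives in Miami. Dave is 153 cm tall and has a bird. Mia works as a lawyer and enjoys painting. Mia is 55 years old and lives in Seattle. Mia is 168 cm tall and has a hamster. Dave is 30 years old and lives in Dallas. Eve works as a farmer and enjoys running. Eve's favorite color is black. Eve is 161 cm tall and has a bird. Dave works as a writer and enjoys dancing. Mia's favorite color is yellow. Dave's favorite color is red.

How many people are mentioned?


People: Mia, Dave, Eve. Count = 3

3


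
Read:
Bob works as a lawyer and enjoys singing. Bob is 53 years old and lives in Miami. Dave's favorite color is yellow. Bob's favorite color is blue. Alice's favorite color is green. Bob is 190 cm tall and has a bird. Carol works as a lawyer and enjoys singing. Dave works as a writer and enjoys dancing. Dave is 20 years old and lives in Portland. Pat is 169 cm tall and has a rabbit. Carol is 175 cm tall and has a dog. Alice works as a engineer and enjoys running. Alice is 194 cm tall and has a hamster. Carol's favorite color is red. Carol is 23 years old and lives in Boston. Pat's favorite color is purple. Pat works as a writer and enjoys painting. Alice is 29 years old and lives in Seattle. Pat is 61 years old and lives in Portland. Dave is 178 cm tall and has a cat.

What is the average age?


Sum=186, n=5, avg=37.2

37.2


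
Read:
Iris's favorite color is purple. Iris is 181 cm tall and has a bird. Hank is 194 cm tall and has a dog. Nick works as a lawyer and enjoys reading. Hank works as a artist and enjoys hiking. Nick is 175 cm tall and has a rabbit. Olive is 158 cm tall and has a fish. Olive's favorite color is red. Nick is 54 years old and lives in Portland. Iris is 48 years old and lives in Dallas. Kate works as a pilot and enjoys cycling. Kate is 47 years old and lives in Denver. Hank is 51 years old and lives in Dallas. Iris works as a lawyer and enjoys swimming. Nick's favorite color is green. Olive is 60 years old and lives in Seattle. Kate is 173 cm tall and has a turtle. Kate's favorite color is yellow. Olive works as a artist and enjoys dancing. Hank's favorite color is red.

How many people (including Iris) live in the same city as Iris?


Iris lives in Dallas. Count = 2

2


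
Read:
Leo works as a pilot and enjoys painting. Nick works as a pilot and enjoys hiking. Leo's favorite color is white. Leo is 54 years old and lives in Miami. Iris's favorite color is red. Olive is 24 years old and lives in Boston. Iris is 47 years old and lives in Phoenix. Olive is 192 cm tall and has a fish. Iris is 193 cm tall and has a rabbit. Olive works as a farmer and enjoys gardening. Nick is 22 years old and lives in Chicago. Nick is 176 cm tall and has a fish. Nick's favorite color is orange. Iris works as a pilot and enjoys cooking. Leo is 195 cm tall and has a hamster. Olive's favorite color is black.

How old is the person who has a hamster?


Person with hamster is Leo, age 54

54


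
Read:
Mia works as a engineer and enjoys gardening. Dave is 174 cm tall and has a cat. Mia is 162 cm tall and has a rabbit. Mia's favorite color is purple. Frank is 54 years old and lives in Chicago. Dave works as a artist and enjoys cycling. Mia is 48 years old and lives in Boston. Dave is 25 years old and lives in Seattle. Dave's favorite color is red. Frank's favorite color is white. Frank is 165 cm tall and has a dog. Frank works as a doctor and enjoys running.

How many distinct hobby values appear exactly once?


Unique hobby values: 3

3


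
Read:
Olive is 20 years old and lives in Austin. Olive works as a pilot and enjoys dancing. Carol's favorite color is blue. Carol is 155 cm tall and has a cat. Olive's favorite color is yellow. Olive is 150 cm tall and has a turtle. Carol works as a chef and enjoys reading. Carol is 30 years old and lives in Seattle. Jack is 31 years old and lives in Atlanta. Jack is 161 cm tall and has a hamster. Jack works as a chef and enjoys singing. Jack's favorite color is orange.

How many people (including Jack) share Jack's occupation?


Jack is a chef. Count = 2

2


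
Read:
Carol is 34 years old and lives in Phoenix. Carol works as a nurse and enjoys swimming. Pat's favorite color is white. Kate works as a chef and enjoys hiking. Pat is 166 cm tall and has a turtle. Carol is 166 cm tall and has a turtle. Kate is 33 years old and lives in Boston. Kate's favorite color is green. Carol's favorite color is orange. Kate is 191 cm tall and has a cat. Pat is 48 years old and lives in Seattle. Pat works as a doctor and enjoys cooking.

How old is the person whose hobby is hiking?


Person with hobby=hiking is Kate, age 33

33


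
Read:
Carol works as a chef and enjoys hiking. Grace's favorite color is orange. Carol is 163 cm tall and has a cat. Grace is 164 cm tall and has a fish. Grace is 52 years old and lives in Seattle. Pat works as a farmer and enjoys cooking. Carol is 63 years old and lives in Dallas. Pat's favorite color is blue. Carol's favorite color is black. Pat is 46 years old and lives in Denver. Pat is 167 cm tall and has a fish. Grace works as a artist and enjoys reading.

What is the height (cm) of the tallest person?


Tallest: Pat at 167 cm

167


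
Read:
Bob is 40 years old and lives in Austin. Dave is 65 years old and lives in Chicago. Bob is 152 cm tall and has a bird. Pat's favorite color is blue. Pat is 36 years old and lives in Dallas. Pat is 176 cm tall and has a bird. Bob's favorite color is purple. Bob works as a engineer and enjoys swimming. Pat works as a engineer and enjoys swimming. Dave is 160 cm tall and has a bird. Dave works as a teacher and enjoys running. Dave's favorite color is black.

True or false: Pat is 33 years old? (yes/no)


Pat is actually 36. no

no


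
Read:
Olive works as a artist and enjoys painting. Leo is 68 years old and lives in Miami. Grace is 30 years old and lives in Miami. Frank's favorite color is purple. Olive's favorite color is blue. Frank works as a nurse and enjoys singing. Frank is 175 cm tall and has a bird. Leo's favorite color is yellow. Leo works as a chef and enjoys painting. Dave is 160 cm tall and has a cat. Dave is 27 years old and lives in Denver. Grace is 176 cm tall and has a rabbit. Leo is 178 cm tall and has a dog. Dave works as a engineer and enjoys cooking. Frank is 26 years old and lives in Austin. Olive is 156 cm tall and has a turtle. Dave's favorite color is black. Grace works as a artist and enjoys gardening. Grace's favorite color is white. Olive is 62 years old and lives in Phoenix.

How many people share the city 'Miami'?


Count: 2

2


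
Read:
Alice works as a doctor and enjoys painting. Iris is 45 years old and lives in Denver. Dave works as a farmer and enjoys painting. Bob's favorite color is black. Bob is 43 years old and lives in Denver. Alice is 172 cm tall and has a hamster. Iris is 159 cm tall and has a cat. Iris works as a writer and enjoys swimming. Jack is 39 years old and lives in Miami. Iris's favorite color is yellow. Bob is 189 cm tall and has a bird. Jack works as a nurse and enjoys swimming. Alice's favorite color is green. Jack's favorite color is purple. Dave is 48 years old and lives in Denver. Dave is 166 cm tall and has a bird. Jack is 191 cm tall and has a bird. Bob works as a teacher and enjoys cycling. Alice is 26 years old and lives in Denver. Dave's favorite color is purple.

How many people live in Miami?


Count in Miami: 1

1


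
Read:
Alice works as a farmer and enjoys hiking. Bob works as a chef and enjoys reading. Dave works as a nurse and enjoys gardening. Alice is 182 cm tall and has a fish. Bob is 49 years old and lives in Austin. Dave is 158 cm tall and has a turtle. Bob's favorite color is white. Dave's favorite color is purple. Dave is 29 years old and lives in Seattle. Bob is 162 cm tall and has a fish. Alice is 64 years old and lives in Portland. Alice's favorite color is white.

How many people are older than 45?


Filter: 2

2


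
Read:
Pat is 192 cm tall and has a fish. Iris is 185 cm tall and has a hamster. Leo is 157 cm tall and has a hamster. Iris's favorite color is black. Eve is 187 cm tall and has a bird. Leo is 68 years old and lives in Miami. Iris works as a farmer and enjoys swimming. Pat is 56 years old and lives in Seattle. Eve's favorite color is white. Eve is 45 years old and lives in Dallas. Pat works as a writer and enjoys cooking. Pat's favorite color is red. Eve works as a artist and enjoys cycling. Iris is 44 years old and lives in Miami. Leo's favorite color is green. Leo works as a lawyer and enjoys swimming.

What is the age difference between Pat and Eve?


|56 - 45| = 11

11


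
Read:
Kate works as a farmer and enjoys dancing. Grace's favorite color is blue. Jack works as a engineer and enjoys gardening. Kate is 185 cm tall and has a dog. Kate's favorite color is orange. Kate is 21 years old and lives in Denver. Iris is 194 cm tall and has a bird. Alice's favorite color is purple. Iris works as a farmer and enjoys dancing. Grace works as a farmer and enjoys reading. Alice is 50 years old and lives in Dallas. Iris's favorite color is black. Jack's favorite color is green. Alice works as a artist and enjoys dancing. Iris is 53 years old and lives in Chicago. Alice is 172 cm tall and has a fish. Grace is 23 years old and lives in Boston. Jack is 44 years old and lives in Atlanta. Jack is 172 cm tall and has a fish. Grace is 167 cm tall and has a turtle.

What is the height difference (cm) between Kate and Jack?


|185 - 172| = 13

13


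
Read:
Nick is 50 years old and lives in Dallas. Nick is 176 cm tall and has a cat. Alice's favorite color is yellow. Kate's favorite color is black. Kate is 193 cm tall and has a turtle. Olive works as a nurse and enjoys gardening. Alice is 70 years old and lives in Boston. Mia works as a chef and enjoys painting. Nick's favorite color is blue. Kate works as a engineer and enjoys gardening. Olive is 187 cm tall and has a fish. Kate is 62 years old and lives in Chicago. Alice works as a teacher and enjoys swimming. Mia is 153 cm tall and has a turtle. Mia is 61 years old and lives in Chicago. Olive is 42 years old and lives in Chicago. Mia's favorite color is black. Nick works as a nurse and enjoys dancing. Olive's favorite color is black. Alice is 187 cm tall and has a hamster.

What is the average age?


Sum=285, n=5, avg=57

57


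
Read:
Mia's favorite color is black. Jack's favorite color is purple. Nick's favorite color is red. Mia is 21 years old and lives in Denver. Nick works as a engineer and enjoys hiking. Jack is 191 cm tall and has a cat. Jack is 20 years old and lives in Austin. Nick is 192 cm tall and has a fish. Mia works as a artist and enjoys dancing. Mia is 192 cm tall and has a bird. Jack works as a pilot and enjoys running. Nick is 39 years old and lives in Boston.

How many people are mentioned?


People: Mia, Nick, Jack. Count = 3

3


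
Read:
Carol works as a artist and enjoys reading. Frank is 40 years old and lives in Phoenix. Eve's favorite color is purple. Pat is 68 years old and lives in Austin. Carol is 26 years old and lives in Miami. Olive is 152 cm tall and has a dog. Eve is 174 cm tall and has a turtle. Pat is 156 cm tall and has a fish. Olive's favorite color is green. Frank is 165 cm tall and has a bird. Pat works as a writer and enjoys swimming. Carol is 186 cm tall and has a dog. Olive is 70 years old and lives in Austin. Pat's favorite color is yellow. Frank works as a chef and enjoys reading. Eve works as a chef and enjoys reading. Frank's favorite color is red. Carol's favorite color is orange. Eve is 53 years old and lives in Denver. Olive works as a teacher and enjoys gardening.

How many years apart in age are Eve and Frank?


53 vs 40, diff = 13

13


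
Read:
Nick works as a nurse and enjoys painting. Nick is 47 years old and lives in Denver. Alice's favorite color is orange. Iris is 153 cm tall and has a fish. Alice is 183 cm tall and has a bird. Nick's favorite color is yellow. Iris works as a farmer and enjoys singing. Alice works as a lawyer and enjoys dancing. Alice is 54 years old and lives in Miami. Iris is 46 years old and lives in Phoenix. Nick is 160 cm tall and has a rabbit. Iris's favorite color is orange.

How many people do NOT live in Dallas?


Not in Dallas: 3

3


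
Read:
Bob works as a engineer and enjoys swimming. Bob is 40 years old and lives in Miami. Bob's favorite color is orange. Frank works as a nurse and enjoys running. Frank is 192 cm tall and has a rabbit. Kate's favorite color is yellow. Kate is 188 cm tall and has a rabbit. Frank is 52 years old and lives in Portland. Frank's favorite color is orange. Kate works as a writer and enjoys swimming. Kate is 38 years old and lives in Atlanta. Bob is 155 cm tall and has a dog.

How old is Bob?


Bob is 40 years old

40


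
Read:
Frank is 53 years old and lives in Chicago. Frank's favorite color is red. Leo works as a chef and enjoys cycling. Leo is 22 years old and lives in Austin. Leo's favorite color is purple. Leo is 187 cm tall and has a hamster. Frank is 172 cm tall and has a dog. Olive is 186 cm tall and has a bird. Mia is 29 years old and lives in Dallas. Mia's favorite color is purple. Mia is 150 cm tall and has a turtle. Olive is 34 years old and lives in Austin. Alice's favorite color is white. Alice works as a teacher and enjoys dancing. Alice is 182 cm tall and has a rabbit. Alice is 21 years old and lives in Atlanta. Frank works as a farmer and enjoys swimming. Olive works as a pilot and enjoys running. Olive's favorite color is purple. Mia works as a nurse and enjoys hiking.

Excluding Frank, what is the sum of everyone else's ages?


Sum (excluding Frank): 106

106


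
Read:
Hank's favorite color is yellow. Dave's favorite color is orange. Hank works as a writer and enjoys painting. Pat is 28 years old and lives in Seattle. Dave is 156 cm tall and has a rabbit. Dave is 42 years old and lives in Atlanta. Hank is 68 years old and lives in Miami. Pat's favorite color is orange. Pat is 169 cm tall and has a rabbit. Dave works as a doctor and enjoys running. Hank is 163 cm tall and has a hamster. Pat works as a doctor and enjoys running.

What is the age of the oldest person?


Oldest: Hank at 68

68


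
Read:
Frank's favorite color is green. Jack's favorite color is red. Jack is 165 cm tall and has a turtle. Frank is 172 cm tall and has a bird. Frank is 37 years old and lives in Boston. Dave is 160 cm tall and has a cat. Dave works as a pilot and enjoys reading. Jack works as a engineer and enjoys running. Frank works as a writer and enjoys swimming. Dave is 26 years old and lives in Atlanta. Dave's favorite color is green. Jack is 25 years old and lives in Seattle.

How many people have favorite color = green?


Count: 2

2


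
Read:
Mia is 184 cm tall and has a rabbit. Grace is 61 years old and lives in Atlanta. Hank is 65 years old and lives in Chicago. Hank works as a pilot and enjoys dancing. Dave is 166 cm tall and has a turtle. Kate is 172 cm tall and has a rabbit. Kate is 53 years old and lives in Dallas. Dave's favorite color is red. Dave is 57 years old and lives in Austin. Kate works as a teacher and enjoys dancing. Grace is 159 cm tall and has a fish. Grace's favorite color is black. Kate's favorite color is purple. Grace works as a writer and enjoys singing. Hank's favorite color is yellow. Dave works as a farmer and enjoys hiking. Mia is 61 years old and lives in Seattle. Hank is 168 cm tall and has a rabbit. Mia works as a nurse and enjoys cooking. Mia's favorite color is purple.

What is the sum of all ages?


57+65+61+53+61 = 297

297


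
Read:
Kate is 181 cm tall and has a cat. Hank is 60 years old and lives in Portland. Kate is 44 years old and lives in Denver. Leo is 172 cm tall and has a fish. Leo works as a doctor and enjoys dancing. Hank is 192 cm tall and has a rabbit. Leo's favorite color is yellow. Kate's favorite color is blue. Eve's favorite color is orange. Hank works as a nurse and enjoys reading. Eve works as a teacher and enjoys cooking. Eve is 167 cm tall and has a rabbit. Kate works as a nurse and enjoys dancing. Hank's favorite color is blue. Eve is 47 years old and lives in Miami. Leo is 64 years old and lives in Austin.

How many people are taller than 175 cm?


Taller than 175: 2

2


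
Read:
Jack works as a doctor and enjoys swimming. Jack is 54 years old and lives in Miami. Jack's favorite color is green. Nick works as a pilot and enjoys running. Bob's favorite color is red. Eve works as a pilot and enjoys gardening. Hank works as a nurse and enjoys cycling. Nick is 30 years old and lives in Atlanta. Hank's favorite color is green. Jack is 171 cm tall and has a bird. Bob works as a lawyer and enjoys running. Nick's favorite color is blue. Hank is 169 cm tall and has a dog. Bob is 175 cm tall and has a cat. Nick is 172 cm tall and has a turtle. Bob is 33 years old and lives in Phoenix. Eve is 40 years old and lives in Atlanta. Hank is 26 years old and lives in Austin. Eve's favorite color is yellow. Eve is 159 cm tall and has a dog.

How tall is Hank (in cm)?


Hank is 169 cm tall

169


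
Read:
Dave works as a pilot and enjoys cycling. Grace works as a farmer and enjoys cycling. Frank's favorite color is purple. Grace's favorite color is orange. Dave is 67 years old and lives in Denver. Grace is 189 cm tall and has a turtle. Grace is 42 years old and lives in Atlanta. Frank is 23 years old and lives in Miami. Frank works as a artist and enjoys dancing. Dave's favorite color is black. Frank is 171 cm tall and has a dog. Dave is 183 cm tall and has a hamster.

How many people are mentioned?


People: Frank, Dave, Grace. Count = 3

3


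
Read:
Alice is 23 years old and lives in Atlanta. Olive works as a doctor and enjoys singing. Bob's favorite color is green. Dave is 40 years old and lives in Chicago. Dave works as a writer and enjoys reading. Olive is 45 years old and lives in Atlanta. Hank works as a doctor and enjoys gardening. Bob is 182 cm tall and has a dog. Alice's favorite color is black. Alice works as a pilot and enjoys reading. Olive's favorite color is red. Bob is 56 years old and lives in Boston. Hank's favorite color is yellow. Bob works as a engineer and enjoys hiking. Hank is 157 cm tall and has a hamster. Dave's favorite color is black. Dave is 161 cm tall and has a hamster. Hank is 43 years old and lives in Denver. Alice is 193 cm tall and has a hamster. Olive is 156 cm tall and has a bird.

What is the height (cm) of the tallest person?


Tallest: Alice at 193 cm

193


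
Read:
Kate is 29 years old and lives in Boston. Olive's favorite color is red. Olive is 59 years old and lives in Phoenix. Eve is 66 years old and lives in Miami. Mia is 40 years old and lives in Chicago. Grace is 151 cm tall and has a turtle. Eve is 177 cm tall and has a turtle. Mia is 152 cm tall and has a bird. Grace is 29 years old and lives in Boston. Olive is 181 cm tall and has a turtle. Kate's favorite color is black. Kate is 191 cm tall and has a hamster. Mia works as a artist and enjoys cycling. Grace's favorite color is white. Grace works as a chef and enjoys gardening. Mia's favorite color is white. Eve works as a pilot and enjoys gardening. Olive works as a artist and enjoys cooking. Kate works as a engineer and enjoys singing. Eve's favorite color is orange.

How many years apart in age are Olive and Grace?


59 vs 29, diff = 30

30


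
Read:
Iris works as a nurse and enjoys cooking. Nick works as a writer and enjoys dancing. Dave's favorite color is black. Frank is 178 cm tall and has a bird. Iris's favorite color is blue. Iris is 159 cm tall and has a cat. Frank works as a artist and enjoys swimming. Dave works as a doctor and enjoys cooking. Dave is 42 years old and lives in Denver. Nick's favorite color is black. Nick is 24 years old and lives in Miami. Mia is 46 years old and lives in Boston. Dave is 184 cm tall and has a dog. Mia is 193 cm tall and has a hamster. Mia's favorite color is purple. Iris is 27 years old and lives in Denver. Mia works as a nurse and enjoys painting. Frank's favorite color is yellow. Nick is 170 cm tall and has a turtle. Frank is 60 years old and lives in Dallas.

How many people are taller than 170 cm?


Taller than 170: 3

3


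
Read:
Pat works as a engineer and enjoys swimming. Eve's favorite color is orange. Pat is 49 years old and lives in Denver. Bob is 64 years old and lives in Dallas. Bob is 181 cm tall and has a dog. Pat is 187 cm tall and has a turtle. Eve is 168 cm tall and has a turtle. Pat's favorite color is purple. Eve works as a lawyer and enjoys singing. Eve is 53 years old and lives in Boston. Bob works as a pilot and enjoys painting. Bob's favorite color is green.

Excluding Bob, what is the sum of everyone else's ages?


Sum (excluding Bob): 102

102


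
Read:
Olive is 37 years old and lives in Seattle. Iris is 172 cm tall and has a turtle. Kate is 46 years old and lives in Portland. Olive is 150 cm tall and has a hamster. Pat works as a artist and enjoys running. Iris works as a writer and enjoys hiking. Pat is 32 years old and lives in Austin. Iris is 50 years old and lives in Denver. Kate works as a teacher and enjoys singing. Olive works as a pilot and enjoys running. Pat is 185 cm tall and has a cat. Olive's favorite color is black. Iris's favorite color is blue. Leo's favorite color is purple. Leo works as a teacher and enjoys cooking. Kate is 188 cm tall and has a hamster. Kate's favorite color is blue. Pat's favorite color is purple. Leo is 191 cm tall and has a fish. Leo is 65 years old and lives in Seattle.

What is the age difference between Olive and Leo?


|37 - 65| = 28

28


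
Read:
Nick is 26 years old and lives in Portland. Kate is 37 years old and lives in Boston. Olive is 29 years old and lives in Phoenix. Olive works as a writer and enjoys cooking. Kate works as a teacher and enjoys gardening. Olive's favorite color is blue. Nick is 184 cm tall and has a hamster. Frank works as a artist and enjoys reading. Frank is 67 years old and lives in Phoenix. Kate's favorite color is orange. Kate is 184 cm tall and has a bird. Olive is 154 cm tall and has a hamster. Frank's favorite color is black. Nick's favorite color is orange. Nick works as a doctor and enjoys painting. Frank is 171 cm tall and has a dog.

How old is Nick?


Nick is 26 years old

26


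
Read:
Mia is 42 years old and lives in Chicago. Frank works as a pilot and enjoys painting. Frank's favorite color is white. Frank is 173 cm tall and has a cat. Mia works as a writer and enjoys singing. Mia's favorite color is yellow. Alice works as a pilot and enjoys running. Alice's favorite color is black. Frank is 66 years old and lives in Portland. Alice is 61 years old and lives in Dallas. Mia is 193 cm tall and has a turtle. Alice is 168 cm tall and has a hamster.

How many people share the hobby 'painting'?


Count: 1

1


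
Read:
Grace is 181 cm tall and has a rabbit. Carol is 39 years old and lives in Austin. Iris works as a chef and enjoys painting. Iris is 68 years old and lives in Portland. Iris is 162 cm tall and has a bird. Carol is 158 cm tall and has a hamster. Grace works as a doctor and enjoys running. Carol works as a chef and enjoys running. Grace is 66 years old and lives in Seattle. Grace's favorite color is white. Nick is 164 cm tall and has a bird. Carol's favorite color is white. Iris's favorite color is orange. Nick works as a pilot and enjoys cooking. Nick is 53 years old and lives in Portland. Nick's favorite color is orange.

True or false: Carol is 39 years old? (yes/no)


Carol is actually 39. yes

yes


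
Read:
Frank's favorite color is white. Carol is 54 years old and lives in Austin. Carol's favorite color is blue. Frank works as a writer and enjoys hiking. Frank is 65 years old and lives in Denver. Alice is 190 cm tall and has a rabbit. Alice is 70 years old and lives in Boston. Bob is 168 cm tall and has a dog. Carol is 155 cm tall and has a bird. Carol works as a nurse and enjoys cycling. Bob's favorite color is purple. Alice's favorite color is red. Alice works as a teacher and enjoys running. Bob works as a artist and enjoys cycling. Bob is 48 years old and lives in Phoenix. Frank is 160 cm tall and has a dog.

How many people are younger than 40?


Filter: 0

0


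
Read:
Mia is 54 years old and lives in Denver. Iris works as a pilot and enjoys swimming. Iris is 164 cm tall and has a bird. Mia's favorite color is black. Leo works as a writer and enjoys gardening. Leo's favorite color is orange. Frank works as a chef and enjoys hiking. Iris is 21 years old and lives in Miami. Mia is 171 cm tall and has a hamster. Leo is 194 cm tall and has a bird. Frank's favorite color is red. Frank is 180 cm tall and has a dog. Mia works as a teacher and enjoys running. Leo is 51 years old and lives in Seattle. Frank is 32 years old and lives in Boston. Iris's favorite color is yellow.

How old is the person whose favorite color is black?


Person with favorite color=black is Mia, age 54

54


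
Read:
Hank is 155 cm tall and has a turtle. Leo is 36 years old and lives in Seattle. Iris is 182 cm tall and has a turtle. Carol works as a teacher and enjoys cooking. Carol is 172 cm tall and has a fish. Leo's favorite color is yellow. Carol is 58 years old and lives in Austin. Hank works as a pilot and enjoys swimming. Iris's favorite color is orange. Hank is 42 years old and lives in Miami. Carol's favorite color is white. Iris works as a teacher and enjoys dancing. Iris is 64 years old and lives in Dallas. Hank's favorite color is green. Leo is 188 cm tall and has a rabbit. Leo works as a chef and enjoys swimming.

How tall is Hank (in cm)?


Hank is 155 cm tall

155


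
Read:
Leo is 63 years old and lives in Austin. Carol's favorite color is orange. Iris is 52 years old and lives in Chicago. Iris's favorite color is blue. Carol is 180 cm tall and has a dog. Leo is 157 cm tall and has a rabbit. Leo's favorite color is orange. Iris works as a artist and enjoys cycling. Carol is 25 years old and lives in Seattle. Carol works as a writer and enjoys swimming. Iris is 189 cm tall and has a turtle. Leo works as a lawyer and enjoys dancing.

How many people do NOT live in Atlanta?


Not in Atlanta: 3

3


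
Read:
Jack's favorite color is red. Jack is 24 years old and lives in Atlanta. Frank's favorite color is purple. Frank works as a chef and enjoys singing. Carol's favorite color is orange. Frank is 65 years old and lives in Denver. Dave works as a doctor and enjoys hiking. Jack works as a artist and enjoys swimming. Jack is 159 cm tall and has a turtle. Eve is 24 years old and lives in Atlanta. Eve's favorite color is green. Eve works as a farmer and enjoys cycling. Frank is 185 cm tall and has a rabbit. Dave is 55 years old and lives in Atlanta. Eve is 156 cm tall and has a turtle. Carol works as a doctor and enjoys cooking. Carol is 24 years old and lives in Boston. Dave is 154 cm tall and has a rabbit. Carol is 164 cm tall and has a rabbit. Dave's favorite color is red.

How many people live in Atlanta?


Count in Atlanta: 3

3


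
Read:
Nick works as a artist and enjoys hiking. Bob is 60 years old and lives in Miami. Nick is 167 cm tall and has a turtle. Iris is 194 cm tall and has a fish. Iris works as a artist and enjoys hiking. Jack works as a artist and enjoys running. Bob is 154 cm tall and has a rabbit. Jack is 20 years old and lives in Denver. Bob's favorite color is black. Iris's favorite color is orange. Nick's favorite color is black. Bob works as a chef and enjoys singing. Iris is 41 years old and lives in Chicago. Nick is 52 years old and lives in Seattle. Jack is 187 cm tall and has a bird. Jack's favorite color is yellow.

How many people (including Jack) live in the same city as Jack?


Jack lives in Denver. Count = 1

1


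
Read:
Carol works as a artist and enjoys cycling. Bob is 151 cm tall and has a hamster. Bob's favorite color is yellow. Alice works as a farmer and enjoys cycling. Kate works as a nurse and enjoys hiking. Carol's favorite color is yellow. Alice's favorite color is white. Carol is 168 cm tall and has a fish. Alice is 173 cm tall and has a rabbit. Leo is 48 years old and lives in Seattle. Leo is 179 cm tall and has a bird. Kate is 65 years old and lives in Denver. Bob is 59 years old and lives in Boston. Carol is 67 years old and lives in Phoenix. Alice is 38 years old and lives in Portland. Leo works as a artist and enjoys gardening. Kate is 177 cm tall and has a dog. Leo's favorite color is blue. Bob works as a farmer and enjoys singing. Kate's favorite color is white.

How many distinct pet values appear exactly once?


Unique pet values: 5

5


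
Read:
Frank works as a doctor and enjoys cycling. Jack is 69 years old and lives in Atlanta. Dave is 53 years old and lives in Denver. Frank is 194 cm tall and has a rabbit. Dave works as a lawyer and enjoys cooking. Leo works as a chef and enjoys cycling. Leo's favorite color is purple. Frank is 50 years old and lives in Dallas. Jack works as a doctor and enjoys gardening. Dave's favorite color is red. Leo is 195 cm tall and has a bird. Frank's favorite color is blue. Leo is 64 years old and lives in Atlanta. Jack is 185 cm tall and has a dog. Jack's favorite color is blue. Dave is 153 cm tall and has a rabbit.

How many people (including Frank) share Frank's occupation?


Frank is a doctor. Count = 2

2


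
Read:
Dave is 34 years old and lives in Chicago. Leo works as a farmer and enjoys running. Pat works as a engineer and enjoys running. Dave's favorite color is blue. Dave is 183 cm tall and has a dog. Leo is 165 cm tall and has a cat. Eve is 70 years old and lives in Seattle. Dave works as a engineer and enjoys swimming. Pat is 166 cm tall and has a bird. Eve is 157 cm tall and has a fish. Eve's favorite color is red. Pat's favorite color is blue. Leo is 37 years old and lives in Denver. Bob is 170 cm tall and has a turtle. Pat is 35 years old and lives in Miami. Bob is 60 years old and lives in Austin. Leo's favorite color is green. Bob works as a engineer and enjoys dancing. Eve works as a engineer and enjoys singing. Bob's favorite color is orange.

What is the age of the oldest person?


Oldest: Eve at 70

70


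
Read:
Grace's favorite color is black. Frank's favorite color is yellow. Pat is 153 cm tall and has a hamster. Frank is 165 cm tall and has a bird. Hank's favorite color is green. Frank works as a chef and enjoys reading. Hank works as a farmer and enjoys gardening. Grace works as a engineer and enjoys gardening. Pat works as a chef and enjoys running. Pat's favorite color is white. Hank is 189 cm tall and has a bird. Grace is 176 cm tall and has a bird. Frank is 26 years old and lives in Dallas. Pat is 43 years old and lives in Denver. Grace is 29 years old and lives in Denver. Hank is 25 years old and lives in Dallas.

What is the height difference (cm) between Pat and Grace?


|153 - 176| = 23

23


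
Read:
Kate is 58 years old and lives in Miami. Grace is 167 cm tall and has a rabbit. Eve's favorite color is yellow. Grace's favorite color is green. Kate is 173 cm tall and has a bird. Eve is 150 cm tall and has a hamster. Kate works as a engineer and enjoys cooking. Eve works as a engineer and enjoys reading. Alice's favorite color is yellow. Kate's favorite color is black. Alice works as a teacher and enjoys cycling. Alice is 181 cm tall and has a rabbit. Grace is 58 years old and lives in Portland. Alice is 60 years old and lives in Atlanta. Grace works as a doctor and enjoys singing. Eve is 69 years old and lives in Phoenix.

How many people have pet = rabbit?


Count: 2

2


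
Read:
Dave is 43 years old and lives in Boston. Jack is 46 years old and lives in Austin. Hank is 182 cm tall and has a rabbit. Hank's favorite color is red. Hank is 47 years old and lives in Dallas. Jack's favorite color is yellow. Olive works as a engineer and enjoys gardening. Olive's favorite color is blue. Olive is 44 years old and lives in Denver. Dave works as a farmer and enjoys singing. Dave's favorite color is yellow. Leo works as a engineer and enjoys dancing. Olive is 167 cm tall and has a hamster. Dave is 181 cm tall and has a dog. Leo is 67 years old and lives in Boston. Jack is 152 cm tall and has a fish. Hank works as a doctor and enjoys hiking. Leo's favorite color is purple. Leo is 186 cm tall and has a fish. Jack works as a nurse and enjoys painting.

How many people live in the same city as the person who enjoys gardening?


Person with hobby gardening is Olive, city Denver. Count = 1

1


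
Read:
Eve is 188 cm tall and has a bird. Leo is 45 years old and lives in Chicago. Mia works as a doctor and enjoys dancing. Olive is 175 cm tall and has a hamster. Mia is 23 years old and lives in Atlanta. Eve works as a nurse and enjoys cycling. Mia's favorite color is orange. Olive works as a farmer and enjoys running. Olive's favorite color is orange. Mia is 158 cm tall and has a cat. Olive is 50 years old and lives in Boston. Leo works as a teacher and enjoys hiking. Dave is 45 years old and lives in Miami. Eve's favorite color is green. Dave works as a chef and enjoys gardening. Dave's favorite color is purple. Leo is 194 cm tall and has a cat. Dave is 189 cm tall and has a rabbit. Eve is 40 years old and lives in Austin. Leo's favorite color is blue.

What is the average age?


Sum=203, n=5, avg=40.6

40.6


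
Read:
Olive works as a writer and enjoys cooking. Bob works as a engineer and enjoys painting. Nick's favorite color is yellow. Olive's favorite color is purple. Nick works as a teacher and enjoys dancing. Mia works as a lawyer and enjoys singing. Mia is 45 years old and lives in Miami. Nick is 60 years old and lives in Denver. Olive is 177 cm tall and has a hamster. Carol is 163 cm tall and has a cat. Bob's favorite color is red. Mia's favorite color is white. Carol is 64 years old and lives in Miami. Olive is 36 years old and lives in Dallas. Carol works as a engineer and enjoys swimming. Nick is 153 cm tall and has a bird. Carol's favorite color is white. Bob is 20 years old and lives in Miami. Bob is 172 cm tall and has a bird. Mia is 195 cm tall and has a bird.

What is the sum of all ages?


45+64+36+60+20 = 225

225


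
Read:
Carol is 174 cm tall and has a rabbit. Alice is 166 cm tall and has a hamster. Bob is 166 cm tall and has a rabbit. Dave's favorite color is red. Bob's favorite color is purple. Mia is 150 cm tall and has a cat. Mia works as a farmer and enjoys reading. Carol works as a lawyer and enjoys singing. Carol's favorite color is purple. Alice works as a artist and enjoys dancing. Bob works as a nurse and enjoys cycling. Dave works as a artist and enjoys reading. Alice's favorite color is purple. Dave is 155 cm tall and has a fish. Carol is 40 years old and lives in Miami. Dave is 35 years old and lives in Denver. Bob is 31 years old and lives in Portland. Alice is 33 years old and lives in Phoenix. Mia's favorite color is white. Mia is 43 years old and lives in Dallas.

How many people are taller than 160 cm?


Taller than 160: 3

3


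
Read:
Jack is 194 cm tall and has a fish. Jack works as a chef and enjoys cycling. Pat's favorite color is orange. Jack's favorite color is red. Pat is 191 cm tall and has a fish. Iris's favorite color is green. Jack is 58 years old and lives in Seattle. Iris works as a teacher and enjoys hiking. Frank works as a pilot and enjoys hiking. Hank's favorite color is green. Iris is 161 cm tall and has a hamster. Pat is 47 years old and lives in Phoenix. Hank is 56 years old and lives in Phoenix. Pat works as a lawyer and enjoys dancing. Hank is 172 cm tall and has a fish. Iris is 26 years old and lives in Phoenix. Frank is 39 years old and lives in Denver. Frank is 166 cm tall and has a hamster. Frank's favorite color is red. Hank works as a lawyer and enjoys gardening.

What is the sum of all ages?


26+39+56+47+58 = 226

226


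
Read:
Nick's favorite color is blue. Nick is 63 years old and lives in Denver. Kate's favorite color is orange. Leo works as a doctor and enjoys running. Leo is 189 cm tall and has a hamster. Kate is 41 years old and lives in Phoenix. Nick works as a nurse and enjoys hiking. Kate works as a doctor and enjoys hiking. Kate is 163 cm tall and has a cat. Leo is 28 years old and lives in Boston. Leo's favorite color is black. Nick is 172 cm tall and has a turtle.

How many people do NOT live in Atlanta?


Not in Atlanta: 3

3


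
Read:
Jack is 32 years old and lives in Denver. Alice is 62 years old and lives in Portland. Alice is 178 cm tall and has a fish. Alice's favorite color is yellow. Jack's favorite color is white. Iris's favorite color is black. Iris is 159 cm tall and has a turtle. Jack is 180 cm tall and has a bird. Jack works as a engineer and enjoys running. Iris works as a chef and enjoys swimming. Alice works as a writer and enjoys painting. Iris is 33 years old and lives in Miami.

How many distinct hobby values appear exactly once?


Unique hobby values: 3

3


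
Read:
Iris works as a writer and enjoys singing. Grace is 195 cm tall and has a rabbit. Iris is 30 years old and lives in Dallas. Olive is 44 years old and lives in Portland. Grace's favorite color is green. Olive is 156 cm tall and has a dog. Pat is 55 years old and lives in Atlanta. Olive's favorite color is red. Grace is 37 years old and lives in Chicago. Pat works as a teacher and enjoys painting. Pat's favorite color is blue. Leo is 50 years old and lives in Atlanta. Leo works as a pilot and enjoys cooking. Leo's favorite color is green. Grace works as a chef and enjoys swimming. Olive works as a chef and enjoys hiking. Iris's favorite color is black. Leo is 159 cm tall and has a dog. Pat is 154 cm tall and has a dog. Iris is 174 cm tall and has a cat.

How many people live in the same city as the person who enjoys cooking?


Person with hobby cooking is Leo, city Atlanta. Count = 2

2


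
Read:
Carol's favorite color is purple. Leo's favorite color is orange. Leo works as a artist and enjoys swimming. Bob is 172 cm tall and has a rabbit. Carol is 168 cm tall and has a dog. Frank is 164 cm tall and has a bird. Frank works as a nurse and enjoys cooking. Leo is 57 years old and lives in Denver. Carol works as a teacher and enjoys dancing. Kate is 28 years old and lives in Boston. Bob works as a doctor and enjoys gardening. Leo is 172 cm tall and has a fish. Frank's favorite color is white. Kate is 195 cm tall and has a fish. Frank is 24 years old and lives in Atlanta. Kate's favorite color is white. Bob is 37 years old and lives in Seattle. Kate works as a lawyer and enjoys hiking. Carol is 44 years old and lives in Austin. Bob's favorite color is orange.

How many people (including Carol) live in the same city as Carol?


Carol lives in Austin. Count = 1

1


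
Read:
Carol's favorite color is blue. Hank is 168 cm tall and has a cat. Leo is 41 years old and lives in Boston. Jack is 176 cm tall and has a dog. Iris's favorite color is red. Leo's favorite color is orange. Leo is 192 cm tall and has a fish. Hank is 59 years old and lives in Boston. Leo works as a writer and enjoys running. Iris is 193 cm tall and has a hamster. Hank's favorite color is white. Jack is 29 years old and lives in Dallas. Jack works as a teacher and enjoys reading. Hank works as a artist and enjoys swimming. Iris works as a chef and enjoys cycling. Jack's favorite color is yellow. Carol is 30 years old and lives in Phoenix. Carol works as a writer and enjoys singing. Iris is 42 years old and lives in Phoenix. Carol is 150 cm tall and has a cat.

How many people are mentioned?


People: Carol, Jack, Iris, Leo, Hank. Count = 5

5


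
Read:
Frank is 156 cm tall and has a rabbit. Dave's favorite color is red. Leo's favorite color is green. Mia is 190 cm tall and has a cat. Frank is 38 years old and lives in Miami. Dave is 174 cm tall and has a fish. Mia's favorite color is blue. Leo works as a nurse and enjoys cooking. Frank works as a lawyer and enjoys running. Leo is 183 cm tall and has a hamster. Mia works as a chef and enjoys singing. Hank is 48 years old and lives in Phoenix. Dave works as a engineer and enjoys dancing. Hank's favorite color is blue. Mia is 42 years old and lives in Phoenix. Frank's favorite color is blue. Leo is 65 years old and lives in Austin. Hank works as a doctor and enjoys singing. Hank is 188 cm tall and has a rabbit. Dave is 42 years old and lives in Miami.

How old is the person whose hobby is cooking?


Person with hobby=cooking is Leo, age 65

65
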